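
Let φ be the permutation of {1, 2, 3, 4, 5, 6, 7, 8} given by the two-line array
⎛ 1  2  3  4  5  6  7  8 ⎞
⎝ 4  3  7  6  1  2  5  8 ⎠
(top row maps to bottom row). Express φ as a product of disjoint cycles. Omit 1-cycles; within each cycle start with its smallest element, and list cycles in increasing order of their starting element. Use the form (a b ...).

(1 4 6 2 3 7 5)

Iterating φ from 1 gives 1 → 4 → 6 → 2 → 3 → 7 → 5 → 1; that is the 7-cycle (1 4 6 2 3 7 5).
Repeating from the next unused element and collecting all non-trivial cycles gives (1 4 6 2 3 7 5).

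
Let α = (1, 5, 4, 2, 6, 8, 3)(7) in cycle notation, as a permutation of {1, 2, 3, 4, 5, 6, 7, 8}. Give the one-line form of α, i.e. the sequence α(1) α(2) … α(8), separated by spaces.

5 6 1 2 4 8 7 3

Each element maps to the next entry in its cycle (wrapping to the front): 1→5, 2→6, 3→1, 4→2, 5→4, 6→8, 7→7, 8→3.
So the one-line form is 5 6 1 2 4 8 7 3.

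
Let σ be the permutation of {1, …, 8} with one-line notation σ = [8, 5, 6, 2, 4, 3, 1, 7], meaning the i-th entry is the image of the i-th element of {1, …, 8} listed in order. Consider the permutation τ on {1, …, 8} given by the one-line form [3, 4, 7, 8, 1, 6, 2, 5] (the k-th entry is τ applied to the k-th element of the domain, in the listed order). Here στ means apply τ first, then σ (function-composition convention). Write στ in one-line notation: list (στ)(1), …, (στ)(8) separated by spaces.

6 2 1 7 8 3 5 4

For each element, apply τ then σ: 1 → 3 → 6; 2 → 4 → 2; 3 → 7 → 1; 4 → 8 → 7; 5 → 1 → 8; 6 → 6 → 3; 7 → 2 → 5; 8 → 5 → 4.
So στ in one-line form is 6 2 1 7 8 3 5 4.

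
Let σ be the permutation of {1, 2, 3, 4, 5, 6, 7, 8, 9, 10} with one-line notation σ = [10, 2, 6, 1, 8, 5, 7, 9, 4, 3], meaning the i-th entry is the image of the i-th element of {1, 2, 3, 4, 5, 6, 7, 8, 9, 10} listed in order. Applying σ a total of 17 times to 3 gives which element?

6

Tracing 3 → 6 → … returns to 3 after 8 steps, so 3 lies in an 8-cycle (1, 10, 3, 6, 5, 8, 9, 4).
On an 8-cycle, σ^8 is the identity, so σ^17 = σ^1 there (17 ≡ 1 mod 8).
Stepping 1 place around the cycle: 3 → 6.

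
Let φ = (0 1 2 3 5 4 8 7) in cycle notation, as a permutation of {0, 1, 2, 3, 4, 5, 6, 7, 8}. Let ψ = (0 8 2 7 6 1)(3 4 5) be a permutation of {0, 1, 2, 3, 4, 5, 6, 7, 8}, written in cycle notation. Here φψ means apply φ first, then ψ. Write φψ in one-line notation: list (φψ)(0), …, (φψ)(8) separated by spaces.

0 7 4 3 2 5 1 8 6

For each element, apply φ then ψ: 0 → 1 → 0; 1 → 2 → 7; 2 → 3 → 4; 3 → 5 → 3; 4 → 8 → 2; 5 → 4 → 5; 6 → 6 → 1; 7 → 0 → 8; 8 → 7 → 6.
So φψ in one-line form is 0 7 4 3 2 5 1 8 6.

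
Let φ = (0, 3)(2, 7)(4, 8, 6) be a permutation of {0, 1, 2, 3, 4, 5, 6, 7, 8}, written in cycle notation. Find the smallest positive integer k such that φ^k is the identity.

6

The disjoint cycles have lengths 3, 2, 2, 1, 1.
The order is lcm(3, 2, 2) = 6.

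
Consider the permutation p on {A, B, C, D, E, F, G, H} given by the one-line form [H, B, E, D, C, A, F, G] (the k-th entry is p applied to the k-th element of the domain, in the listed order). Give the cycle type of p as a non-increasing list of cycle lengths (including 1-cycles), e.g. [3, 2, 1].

The disjoint cycles are (A H G F)(B)(C E)(D), with lengths 4, 2, 1, 1 in non-increasing order.

[4, 2, 1, 1]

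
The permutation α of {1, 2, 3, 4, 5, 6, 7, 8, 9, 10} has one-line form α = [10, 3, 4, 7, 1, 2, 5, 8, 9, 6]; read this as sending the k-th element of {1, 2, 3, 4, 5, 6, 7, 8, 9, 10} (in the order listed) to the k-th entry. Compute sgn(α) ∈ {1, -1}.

-1

In disjoint-cycle form the cycle lengths are 8, 1, 1.
A cycle is odd iff its length is even; α has 1 even-length cycle, so sgn(α) = (−1)^1 and α is odd.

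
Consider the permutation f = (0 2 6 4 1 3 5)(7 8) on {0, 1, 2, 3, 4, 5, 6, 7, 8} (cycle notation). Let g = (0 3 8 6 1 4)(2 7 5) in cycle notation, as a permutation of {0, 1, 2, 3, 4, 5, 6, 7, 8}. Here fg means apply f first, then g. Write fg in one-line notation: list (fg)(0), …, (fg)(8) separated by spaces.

7 8 1 2 4 3 0 6 5

Chase each element through f then g: 0 → 2 → 7; 1 → 3 → 8; 2 → 6 → 1; 3 → 5 → 2; 4 → 1 → 4; 5 → 0 → 3; 6 → 4 → 0; 7 → 8 → 6; 8 → 7 → 5.
Collecting the images, fg = [7 8 1 2 4 3 0 6 5].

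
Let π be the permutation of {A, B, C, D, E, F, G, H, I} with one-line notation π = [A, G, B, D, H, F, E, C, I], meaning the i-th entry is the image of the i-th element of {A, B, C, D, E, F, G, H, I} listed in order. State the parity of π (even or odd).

even

In disjoint-cycle form the cycle lengths are 5, 1, 1, 1, 1.
A cycle is odd iff its length is even; π has 0 even-length cycles, so sgn(π) = (−1)^0 and π is even.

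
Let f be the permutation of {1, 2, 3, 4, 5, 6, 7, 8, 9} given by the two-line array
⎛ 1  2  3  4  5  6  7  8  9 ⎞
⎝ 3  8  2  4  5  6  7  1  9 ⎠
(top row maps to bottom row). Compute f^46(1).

2

Tracing 1 → 3 → … returns to 1 after 4 steps, so 1 lies in a 4-cycle (1, 3, 2, 8).
Since the cycle has length 4, f^46 acts on it the same as f^2 (46 mod 4 = 2).
Advancing 2 steps from 1: 1 → 3 → 2.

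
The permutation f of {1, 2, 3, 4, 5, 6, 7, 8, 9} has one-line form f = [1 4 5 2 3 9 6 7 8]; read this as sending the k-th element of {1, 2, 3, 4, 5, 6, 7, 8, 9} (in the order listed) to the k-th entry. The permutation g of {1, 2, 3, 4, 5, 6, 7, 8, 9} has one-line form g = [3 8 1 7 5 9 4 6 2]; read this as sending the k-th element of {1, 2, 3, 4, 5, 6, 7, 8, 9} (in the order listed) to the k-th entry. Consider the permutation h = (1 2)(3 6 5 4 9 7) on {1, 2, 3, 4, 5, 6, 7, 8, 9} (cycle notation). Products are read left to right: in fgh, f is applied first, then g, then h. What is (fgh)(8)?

Chase 8: f(8) = 7; g(7) = 4; h(4) = 9. Hence (fgh)(8) = 9.

9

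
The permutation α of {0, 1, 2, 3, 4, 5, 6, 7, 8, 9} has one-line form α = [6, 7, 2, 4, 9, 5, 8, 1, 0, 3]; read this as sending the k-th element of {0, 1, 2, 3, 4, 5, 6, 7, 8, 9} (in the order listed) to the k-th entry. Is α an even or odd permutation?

odd

In disjoint-cycle form the cycle lengths are 3, 3, 2, 1, 1.
A cycle is odd iff its length is even; α has 1 even-length cycle, so sgn(α) = (−1)^1 and α is odd.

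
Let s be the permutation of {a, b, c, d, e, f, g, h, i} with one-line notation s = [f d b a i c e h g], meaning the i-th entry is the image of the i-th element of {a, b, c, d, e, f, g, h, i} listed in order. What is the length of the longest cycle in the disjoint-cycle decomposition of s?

Decomposing into disjoint cycles gives (a, f, c, b, d)(e, i, g); the longest has length 5.

5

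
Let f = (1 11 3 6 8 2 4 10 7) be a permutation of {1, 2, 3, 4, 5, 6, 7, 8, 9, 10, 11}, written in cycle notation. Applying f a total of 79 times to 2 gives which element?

6

2 lies in the 9-cycle (1 11 3 6 8 2 4 10 7).
Since the cycle has length 9, f^79 acts on it the same as f^7 (79 mod 9 = 7).
Stepping 7 places around the cycle: 2 → 4 → 10 → 7 → 1 → 11 → 3 → 6.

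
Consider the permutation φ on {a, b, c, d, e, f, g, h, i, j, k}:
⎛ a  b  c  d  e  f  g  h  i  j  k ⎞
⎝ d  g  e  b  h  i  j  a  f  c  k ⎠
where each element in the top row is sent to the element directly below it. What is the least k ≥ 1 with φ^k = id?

Decomposing into disjoint cycles gives cycle lengths 8, 2, 1.
The order is lcm(8, 2) = 8.

8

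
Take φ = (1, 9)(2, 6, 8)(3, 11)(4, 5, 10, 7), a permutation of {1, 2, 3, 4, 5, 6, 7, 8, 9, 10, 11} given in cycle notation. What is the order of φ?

12

The cycle type of φ is (4, 3, 2, 2).
The order of φ is the least common multiple of its cycle lengths: lcm(4, 3, 2, 2) = 12.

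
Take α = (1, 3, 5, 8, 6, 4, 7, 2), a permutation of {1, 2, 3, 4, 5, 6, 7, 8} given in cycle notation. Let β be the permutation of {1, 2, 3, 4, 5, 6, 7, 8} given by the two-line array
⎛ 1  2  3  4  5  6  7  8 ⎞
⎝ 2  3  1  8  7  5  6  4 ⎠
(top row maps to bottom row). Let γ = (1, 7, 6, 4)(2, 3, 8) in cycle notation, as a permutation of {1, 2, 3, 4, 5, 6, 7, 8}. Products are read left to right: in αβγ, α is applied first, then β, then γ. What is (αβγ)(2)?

3

Chase 2: α(2) = 1; β(1) = 2; γ(2) = 3. Hence (αβγ)(2) = 3.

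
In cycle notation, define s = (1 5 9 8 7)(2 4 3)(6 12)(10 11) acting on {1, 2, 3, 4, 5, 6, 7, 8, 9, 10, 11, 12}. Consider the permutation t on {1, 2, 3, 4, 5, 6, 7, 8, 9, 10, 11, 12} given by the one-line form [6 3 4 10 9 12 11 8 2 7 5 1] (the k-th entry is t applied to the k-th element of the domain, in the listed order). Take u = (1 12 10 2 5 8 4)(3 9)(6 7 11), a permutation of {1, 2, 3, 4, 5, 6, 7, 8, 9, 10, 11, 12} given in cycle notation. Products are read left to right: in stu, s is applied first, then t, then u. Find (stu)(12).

10

Chase 12: s(12) = 6; t(6) = 12; u(12) = 10. Hence (stu)(12) = 10.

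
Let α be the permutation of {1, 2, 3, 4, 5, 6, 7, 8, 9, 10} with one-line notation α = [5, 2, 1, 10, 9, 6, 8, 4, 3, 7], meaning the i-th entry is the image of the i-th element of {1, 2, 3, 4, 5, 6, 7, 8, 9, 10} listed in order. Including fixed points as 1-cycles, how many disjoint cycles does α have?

The cycle decomposition is (1, 5, 9, 3)(2)(4, 10, 7, 8)(6), which has 4 cycles (counting 1-cycles).

4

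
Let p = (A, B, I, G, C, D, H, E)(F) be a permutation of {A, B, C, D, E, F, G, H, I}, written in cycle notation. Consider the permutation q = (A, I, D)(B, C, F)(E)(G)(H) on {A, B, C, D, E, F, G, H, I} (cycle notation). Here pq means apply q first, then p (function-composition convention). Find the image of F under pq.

I

q(F) = B, then p(B) = I; composing gives (pq)(F) = I.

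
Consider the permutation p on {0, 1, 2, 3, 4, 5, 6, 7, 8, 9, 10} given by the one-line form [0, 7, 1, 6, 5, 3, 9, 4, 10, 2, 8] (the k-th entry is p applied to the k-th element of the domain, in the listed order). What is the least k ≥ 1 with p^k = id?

8

The disjoint-cycle form of p has cycle lengths 8, 2, 1.
The order is lcm(8, 2) = 8.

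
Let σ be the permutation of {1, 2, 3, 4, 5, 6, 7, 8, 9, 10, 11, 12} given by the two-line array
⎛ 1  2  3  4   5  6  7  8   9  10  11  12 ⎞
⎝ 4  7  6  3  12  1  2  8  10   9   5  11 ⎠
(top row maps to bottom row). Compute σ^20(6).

Tracing 6 → 1 → … returns to 6 after 4 steps, so 6 lies in a 4-cycle (1, 4, 3, 6).
Powers repeat with period 4 on this cycle, and 20 mod 4 = 0, so σ^20(6) = σ^0(6).
So σ^20(6) = 6.

6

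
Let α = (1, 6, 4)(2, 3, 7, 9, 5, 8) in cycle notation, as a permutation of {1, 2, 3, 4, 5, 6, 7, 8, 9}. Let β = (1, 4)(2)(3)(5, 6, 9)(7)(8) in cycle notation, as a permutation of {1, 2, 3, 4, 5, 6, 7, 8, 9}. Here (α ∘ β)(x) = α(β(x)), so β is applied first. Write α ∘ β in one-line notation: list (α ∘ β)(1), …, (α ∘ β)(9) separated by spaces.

1 3 7 6 4 5 9 2 8

(α ∘ β)(x) = α(β(x)). Computing each image: α(β(1)) = α(4) = 1, α(β(2)) = α(2) = 3, α(β(3)) = α(3) = 7, α(β(4)) = α(1) = 6, α(β(5)) = α(6) = 4, α(β(6)) = α(9) = 5, α(β(7)) = α(7) = 9, α(β(8)) = α(8) = 2, α(β(9)) = α(5) = 8.
Hence α ∘ β = [1 3 7 6 4 5 9 2 8].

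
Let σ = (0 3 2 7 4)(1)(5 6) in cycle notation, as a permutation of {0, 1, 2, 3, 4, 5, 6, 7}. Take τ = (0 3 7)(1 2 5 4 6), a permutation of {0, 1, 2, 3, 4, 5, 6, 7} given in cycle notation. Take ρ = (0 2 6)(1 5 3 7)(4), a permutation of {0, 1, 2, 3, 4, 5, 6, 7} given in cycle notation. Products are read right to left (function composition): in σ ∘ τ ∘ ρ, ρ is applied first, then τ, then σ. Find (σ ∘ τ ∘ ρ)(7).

Apply the permutations in order: ρ(7) = 1, then τ(1) = 2, then σ(2) = 7. So (σ ∘ τ ∘ ρ)(7) = 7.

7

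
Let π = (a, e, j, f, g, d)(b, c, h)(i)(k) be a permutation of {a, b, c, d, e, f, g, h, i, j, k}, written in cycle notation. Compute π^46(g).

g lies in the 6-cycle (a, e, j, f, g, d).
Powers repeat with period 6 on this cycle, and 46 mod 6 = 4, so π^46(g) = π^4(g).
Stepping 4 places around the cycle: g → d → a → e → j.

j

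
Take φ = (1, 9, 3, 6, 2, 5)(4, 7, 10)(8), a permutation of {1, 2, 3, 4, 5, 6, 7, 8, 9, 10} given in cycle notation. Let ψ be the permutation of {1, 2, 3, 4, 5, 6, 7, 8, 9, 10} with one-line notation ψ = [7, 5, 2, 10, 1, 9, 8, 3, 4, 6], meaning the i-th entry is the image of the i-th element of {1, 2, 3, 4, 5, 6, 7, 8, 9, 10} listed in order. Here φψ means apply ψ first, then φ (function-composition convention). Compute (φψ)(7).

8

First apply ψ: ψ(7) = 8, then φ(8) = 8. Thus (φψ)(7) = 8.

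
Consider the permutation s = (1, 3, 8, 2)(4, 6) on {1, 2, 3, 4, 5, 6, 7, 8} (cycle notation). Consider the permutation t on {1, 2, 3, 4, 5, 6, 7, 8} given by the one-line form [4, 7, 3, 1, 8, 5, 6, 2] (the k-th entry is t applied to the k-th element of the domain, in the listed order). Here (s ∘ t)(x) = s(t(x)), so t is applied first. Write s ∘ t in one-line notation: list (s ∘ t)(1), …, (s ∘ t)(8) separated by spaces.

6 7 8 3 2 5 4 1

Chase each element through t then s: 1 → 4 → 6; 2 → 7 → 7; 3 → 3 → 8; 4 → 1 → 3; 5 → 8 → 2; 6 → 5 → 5; 7 → 6 → 4; 8 → 2 → 1.
Collecting the images, s ∘ t = [6 7 8 3 2 5 4 1].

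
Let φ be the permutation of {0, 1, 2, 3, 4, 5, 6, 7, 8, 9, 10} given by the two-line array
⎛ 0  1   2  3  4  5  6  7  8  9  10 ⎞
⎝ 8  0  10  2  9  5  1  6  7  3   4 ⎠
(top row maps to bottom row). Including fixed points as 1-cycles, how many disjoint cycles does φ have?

3

The cycle decomposition is (0 8 7 6 1)(2 10 4 9 3)(5), which has 3 cycles (counting 1-cycles).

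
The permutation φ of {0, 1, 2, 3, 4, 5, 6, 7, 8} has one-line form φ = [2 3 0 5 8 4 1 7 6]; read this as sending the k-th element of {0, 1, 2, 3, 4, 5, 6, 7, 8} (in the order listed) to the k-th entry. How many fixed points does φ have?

The fixed points (elements with φ(x) = x) are {7}, so there is 1.

1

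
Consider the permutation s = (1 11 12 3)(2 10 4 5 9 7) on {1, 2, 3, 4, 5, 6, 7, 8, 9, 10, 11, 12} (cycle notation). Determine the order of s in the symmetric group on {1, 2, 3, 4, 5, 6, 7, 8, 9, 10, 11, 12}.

The cycle type of s is (6, 4, 1, 1).
Since disjoint cycles commute, ord(s) = lcm(6, 4) = 12.

12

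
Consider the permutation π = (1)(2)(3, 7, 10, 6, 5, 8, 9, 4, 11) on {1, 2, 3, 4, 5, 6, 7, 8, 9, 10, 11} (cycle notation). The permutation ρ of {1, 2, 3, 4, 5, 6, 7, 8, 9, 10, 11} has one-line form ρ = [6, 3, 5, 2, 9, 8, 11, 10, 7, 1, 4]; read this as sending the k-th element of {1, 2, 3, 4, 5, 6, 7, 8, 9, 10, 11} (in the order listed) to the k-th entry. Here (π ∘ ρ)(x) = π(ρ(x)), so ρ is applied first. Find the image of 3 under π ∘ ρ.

(π ∘ ρ)(3) = π(ρ(3)). ρ(3) = 5, then π(5) = 8. So (π ∘ ρ)(3) = 8.

8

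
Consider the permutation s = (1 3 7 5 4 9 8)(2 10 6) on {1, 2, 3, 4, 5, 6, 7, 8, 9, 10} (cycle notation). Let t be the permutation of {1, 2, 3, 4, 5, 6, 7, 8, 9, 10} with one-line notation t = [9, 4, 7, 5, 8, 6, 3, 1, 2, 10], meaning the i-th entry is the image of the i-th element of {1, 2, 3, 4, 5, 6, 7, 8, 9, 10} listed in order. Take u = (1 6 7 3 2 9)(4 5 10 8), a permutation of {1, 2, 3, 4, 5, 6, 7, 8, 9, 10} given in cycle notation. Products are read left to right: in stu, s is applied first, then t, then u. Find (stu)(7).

Chase 7: s(7) = 5; t(5) = 8; u(8) = 4. Hence (stu)(7) = 4.

4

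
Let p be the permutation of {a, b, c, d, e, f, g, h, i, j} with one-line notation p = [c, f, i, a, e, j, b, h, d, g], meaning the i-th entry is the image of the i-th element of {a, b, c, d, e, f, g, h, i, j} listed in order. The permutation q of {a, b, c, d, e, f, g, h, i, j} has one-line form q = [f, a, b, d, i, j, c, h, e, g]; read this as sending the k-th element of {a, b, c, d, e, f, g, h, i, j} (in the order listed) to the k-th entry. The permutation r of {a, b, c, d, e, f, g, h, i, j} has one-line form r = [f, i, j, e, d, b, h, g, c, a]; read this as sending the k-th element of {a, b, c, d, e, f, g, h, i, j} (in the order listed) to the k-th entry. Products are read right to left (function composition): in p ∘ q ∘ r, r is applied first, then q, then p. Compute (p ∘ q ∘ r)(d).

d

Apply the permutations in order: r(d) = e, then q(e) = i, then p(i) = d. So (p ∘ q ∘ r)(d) = d.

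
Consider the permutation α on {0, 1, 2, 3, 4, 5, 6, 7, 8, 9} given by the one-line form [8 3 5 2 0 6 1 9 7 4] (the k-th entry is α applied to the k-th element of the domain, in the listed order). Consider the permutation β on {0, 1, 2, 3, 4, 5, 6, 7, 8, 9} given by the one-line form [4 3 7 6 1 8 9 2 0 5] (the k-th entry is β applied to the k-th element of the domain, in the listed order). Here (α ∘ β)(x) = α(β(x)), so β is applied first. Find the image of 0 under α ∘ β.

0

(α ∘ β)(0) = α(β(0)). β(0) = 4, then α(4) = 0. So (α ∘ β)(0) = 0.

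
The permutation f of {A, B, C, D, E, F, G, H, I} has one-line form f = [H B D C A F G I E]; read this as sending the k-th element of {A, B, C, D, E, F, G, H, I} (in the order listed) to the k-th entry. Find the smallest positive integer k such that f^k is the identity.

The disjoint-cycle form of f has cycle lengths 4, 2, 1, 1, 1.
The order is lcm(4, 2) = 4.

4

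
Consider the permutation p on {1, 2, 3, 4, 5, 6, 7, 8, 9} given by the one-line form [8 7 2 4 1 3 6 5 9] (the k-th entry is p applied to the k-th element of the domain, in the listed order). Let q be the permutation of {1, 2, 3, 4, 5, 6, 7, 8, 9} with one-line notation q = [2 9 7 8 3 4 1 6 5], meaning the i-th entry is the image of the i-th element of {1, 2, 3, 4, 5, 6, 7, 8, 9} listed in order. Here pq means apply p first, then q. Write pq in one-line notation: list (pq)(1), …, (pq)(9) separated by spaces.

6 1 9 8 2 7 4 3 5

Chase each element through p then q: 1 → 8 → 6; 2 → 7 → 1; 3 → 2 → 9; 4 → 4 → 8; 5 → 1 → 2; 6 → 3 → 7; 7 → 6 → 4; 8 → 5 → 3; 9 → 9 → 5.
So pq in one-line form is 6 1 9 8 2 7 4 3 5.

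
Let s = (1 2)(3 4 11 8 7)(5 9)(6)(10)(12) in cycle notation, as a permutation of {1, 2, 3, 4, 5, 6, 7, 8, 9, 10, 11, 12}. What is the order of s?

10

The disjoint cycles have lengths 5, 2, 2, 1, 1, 1.
Since disjoint cycles commute, ord(s) = lcm(5, 2, 2) = 10.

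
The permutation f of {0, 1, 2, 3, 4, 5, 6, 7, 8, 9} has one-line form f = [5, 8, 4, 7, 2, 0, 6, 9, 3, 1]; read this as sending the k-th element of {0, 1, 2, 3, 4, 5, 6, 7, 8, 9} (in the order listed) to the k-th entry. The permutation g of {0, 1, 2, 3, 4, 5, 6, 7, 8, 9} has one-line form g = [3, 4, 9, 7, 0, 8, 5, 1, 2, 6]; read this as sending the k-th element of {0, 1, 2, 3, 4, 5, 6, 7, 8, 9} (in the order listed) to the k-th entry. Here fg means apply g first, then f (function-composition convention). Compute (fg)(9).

First apply g: g(9) = 6, then f(6) = 6. Thus (fg)(9) = 6.

6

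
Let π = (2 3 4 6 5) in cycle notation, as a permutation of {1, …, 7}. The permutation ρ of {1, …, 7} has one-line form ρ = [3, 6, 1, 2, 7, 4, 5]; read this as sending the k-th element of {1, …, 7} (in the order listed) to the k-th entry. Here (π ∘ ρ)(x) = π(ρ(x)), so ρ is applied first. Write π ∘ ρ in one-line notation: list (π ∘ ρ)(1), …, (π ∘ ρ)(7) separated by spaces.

Chase each element through ρ then π: 1 → 3 → 4; 2 → 6 → 5; 3 → 1 → 1; 4 → 2 → 3; 5 → 7 → 7; 6 → 4 → 6; 7 → 5 → 2.
So π ∘ ρ in one-line form is 4 5 1 3 7 6 2.

4 5 1 3 7 6 2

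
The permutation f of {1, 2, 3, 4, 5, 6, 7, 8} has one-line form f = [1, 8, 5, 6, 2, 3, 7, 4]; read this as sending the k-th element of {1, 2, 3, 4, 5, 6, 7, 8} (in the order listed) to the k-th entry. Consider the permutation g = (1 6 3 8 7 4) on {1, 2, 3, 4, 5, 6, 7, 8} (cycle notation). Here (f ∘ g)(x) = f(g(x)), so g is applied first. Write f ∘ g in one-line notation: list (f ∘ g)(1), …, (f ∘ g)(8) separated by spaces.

(f ∘ g)(x) = f(g(x)). Computing each image: f(g(1)) = f(6) = 3, f(g(2)) = f(2) = 8, f(g(3)) = f(8) = 4, f(g(4)) = f(1) = 1, f(g(5)) = f(5) = 2, f(g(6)) = f(3) = 5, f(g(7)) = f(4) = 6, f(g(8)) = f(7) = 7.
Hence f ∘ g = [3 8 4 1 2 5 6 7].

3 8 4 1 2 5 6 7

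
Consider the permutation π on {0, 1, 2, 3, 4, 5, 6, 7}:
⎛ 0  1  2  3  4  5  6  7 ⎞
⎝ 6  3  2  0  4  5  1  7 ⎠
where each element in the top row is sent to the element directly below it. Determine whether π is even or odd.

In disjoint-cycle form the cycle lengths are 4, 1, 1, 1, 1.
A cycle is odd iff its length is even; π has 1 even-length cycle, so sgn(π) = (−1)^1 and π is odd.

odd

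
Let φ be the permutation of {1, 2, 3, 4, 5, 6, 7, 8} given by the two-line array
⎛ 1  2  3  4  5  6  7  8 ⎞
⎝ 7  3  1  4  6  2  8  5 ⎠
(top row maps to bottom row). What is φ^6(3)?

2

Tracing 3 → 1 → … returns to 3 after 7 steps, so 3 lies in a 7-cycle (1, 7, 8, 5, 6, 2, 3).
Advancing 6 steps from 3: 3 → 1 → 7 → 8 → 5 → 6 → 2.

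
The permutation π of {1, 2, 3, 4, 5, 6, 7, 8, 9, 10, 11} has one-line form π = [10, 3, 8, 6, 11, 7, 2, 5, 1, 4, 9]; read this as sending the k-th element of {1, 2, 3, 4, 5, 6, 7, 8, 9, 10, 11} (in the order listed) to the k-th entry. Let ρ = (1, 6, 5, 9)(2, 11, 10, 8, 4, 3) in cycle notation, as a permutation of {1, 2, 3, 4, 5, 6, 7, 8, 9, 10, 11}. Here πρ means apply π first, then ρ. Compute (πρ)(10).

π(10) = 4, then ρ(4) = 3; composing gives (πρ)(10) = 3.

3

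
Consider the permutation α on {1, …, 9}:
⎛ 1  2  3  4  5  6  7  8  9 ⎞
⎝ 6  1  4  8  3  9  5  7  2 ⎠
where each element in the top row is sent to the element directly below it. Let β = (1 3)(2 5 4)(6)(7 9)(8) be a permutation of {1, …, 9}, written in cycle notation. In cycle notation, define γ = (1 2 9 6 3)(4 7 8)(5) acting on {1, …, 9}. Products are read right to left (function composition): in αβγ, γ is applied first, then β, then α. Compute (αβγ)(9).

(αβγ)(9) = α(β(γ(9))). γ(9) = 6, then β(6) = 6, then α(6) = 9, so the result is 9.

9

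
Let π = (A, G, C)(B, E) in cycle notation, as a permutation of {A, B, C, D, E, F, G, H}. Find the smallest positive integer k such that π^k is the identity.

The disjoint cycles have lengths 3, 2, 1, 1, 1.
Since disjoint cycles commute, ord(π) = lcm(3, 2) = 6.

6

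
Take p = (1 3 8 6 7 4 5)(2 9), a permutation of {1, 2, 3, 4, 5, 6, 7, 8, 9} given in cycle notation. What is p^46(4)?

4 lies in the 7-cycle (1 3 8 6 7 4 5).
Since the cycle has length 7, p^46 acts on it the same as p^4 (46 mod 7 = 4).
Stepping 4 places around the cycle: 4 → 5 → 1 → 3 → 8.

8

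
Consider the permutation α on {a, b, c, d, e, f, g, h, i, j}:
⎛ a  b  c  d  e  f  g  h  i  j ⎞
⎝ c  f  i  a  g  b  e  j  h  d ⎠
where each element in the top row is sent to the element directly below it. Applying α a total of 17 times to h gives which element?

i

Tracing h → j → … returns to h after 6 steps, so h lies in a 6-cycle (a, c, i, h, j, d).
On a 6-cycle, α^6 is the identity, so α^17 = α^5 there (17 ≡ 5 mod 6).
Advancing 5 steps from h: h → j → d → a → c → i.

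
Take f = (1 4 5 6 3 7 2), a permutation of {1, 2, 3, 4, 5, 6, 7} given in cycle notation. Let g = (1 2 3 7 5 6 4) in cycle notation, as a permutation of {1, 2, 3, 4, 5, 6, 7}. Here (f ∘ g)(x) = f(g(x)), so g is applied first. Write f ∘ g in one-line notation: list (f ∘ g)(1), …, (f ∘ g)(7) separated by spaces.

(f ∘ g)(x) = f(g(x)). Computing each image: f(g(1)) = f(2) = 1, f(g(2)) = f(3) = 7, f(g(3)) = f(7) = 2, f(g(4)) = f(1) = 4, f(g(5)) = f(6) = 3, f(g(6)) = f(4) = 5, f(g(7)) = f(5) = 6.
Hence f ∘ g = [1 7 2 4 3 5 6].

1 7 2 4 3 5 6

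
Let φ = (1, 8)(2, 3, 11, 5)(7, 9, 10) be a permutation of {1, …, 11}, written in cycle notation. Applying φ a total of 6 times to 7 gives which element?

7 lies in the 3-cycle (7, 9, 10).
Since the cycle has length 3, φ^6 acts on it the same as φ^0 (6 mod 3 = 0).
So φ^6(7) = 7.

7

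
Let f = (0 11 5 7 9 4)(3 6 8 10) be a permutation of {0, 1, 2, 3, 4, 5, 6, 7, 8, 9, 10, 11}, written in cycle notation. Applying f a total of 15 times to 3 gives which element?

10

3 lies in the 4-cycle (3 6 8 10).
Powers repeat with period 4 on this cycle, and 15 mod 4 = 3, so f^15(3) = f^3(3).
Advancing 3 steps from 3: 3 → 6 → 8 → 10.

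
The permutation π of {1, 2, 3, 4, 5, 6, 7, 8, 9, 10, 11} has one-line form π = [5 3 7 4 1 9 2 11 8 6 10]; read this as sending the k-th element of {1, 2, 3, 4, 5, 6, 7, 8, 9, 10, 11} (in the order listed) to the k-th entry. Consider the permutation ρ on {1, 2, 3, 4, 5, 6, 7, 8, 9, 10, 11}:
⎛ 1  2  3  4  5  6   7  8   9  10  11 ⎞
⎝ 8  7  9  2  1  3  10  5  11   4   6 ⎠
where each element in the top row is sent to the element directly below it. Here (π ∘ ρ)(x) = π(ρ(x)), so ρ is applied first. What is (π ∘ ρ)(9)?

10

ρ(9) = 11, then π(11) = 10; composing gives (π ∘ ρ)(9) = 10.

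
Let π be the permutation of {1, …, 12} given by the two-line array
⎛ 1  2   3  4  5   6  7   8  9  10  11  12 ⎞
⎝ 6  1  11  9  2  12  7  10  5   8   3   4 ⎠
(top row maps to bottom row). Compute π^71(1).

Tracing 1 → 6 → … returns to 1 after 7 steps, so 1 lies in a 7-cycle (1, 6, 12, 4, 9, 5, 2).
Since the cycle has length 7, π^71 acts on it the same as π^1 (71 mod 7 = 1).
Advancing 1 step from 1: 1 → 6.

6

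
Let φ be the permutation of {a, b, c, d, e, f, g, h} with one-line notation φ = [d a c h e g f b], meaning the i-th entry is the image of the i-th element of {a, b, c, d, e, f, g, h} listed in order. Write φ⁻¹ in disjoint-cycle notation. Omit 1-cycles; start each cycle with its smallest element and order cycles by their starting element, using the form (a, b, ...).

(a, b, h, d)(f, g)

First write φ in disjoint cycles: (a, d, h, b)(f, g).
The inverse reverses every cycle; in canonical form, φ⁻¹ = (a, b, h, d)(f, g).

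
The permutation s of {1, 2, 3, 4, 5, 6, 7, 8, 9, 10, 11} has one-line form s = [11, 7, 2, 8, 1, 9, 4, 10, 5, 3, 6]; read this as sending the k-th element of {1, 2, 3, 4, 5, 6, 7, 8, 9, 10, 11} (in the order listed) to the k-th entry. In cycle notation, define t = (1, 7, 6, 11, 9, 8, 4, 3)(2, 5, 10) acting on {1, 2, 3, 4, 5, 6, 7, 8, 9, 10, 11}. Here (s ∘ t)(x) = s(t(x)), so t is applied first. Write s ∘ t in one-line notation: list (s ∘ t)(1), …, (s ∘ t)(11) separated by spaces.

(s ∘ t)(x) = s(t(x)). Computing each image: s(t(1)) = s(7) = 4, s(t(2)) = s(5) = 1, s(t(3)) = s(1) = 11, s(t(4)) = s(3) = 2, s(t(5)) = s(10) = 3, s(t(6)) = s(11) = 6, s(t(7)) = s(6) = 9, s(t(8)) = s(4) = 8, s(t(9)) = s(8) = 10, s(t(10)) = s(2) = 7, s(t(11)) = s(9) = 5.
Hence s ∘ t = [4 1 11 2 3 6 9 8 10 7 5].

4 1 11 2 3 6 9 8 10 7 5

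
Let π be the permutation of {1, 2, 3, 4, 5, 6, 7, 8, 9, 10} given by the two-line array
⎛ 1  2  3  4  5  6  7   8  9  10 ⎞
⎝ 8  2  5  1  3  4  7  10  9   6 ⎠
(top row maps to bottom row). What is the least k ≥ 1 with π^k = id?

10

Writing π as disjoint cycles, the cycle lengths are 5, 2, 1, 1, 1.
The order is lcm(5, 2) = 10.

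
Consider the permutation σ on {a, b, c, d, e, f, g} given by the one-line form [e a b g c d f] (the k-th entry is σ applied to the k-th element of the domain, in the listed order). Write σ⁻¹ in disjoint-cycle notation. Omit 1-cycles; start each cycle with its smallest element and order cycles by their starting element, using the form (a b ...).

(a b c e)(d f g)

First write σ in disjoint cycles: (a e c b)(d g f).
The inverse reverses every cycle; in canonical form, σ⁻¹ = (a b c e)(d f g).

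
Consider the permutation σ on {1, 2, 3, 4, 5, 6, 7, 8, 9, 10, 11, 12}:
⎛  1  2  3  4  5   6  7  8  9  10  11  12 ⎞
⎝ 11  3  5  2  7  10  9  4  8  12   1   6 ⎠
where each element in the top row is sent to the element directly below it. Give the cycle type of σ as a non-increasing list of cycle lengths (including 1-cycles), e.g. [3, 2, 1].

[7, 3, 2]

The disjoint cycles are (1 11)(2 3 5 7 9 8 4)(6 10 12), with lengths 7, 3, 2 in non-increasing order.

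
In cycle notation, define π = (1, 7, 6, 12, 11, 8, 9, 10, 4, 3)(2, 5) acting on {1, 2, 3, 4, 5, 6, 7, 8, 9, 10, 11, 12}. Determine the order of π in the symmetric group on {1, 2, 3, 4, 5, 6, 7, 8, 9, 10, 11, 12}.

10

The cycle type of π is (10, 2).
The order is lcm(10, 2) = 10.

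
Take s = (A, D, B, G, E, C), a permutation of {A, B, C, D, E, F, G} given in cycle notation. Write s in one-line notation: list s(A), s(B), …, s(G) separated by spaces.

D G A B C F E

Each element maps to the next entry in its cycle (wrapping to the front): A↦D, B↦G, C↦A, D↦B, E↦C, F↦F, G↦E.
So the one-line form is D G A B C F E.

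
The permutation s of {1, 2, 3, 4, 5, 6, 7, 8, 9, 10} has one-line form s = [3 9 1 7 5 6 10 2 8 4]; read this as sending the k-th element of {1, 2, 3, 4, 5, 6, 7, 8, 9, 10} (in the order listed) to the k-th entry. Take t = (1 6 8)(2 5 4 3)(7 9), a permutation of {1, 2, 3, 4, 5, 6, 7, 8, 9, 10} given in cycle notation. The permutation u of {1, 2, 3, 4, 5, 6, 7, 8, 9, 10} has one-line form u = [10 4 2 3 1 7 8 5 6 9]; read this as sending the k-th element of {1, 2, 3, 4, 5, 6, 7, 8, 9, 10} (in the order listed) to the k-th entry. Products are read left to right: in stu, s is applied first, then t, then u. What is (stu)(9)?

10

Chase 9: s(9) = 8; t(8) = 1; u(1) = 10. Hence (stu)(9) = 10.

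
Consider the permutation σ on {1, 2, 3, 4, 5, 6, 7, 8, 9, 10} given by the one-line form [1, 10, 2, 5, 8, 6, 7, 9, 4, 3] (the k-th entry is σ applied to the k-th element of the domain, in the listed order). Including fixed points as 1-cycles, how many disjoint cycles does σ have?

5

The cycle decomposition is (1)(2 10 3)(4 5 8 9)(6)(7), which has 5 cycles (counting 1-cycles).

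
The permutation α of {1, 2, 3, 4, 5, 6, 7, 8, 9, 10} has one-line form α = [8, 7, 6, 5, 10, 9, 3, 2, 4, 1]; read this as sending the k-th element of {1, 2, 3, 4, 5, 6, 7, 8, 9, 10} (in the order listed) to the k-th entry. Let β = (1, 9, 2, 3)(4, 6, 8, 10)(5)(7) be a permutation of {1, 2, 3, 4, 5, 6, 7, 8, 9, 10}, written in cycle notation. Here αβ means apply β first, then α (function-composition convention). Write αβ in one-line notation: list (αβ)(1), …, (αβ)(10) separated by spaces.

Chase each element through β then α: 1 → 9 → 4; 2 → 3 → 6; 3 → 1 → 8; 4 → 6 → 9; 5 → 5 → 10; 6 → 8 → 2; 7 → 7 → 3; 8 → 10 → 1; 9 → 2 → 7; 10 → 4 → 5.
So αβ in one-line form is 4 6 8 9 10 2 3 1 7 5.

4 6 8 9 10 2 3 1 7 5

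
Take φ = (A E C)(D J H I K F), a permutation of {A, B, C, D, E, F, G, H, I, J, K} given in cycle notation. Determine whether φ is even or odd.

The cycle lengths are 6, 3, 1, 1.
A cycle is odd iff its length is even; φ has 1 even-length cycle, so sgn(φ) = (−1)^1 and φ is odd.

odd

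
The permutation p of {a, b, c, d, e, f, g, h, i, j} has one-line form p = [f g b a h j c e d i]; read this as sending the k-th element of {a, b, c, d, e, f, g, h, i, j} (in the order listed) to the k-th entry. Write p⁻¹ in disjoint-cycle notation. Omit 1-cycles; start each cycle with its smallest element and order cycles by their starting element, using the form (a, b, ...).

(a, d, i, j, f)(b, c, g)(e, h)

First write p in disjoint cycles: (a, f, j, i, d)(b, g, c)(e, h).
Reversing each cycle (and rotating so the smallest element leads) gives p⁻¹ = (a, d, i, j, f)(b, c, g)(e, h).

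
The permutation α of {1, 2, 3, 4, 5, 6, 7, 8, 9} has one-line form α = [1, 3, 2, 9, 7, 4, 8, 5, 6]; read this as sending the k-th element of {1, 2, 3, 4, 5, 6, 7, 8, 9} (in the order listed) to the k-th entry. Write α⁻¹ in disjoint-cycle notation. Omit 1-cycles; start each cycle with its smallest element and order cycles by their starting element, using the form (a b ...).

(2 3)(4 6 9)(5 8 7)

First write α in disjoint cycles: (2 3)(4 9 6)(5 7 8).
Reversing each cycle (and rotating so the smallest element leads) gives α⁻¹ = (2 3)(4 6 9)(5 8 7).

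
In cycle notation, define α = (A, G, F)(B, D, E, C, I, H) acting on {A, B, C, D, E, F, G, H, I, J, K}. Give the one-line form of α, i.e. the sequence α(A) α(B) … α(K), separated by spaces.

G D I E C A F B H J K

Each element maps to the next entry in its cycle (wrapping to the front): A→G, B→D, C→I, D→E, E→C, F→A, G→F, H→B, I→H, J→J, K→K.
So the one-line form is G D I E C A F B H J K.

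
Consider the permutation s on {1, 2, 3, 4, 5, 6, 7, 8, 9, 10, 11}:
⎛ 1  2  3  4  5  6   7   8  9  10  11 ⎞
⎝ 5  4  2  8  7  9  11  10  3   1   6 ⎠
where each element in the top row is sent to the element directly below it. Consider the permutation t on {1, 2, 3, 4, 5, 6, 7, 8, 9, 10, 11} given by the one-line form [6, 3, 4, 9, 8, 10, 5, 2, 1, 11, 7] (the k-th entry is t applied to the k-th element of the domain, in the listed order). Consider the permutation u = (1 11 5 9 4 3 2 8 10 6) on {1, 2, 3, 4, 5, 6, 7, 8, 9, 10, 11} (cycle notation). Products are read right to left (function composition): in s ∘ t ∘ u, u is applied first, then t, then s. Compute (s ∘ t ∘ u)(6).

9

(s ∘ t ∘ u)(6) = s(t(u(6))). u(6) = 1, then t(1) = 6, then s(6) = 9, so the result is 9.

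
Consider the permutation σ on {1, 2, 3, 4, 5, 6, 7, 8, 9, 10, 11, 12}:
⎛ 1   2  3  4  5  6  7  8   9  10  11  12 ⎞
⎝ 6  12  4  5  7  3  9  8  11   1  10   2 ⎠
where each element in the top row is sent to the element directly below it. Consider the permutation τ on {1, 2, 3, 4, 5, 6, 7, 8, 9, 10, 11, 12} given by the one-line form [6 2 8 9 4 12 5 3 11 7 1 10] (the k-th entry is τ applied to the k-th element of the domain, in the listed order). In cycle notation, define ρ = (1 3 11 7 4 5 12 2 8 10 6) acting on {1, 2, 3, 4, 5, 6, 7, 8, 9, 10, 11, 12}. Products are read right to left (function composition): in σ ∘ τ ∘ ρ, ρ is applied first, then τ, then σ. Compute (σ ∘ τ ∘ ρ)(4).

5

Chase 4: ρ(4) = 5; τ(5) = 4; σ(4) = 5. Hence (σ ∘ τ ∘ ρ)(4) = 5.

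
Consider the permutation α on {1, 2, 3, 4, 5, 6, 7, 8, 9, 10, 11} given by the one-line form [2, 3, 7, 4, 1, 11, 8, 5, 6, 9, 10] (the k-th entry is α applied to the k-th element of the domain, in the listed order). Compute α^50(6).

10

Tracing 6 → 11 → … returns to 6 after 4 steps, so 6 lies in a 4-cycle (6 11 10 9).
Since the cycle has length 4, α^50 acts on it the same as α^2 (50 mod 4 = 2).
Advancing 2 steps from 6: 6 → 11 → 10.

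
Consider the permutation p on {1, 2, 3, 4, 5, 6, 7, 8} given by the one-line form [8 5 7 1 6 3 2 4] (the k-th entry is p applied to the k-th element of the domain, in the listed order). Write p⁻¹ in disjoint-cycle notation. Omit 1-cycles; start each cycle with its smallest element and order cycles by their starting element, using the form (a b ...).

(1 4 8)(2 7 3 6 5)

First write p in disjoint cycles: (1 8 4)(2 5 6 3 7).
The inverse reverses every cycle; in canonical form, p⁻¹ = (1 4 8)(2 7 3 6 5).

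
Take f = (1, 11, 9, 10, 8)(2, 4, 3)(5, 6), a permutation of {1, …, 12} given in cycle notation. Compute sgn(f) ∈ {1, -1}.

-1

The cycle lengths are 5, 3, 2, 1, 1.
A cycle of length ℓ contributes ℓ−1 transpositions, so f is a product of 4 + 2 + 1 = 7 transpositions — odd.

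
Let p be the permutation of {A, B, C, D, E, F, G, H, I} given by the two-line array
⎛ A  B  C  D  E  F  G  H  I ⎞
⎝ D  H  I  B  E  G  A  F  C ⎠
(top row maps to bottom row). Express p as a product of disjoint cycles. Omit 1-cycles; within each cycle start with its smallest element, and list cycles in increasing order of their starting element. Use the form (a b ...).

(A D B H F G)(C I)

Iterating p from A gives A → D → B → H → F → G → A; that is the 6-cycle (A D B H F G).
Continuing from each remaining unvisited element yields (A D B H F G)(C I).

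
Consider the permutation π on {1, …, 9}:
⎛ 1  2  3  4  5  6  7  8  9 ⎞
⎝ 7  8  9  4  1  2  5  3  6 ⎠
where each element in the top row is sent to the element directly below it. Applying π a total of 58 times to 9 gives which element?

Tracing 9 → 6 → … returns to 9 after 5 steps, so 9 lies in a 5-cycle (2 8 3 9 6).
Since the cycle has length 5, π^58 acts on it the same as π^3 (58 mod 5 = 3).
Stepping 3 places around the cycle: 9 → 6 → 2 → 8.

8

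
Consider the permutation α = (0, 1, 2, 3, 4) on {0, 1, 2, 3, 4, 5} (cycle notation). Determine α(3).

In the cycle (0, 1, 2, 3, 4), 3 is followed by 4, so α(3) = 4.

4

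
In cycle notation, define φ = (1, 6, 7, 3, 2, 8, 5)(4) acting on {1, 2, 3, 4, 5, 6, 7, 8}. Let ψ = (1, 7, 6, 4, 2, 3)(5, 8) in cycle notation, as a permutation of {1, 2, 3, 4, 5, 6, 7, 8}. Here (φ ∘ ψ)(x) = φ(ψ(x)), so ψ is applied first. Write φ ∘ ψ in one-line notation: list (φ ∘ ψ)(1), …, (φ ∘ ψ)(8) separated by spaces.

For each element, apply ψ then φ: 1 → 7 → 3; 2 → 3 → 2; 3 → 1 → 6; 4 → 2 → 8; 5 → 8 → 5; 6 → 4 → 4; 7 → 6 → 7; 8 → 5 → 1.
Collecting the images, φ ∘ ψ = [3 2 6 8 5 4 7 1].

3 2 6 8 5 4 7 1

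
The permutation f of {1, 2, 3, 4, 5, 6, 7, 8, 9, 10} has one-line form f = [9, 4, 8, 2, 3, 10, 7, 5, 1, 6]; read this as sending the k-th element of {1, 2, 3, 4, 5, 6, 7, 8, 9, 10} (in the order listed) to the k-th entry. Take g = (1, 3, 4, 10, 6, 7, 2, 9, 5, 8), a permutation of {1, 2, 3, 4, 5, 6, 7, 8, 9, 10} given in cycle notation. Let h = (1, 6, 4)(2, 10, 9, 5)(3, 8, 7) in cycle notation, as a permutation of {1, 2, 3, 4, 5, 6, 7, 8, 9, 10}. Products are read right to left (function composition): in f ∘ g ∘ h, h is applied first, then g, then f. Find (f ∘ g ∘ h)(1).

Apply the permutations in order: h(1) = 6, then g(6) = 7, then f(7) = 7. So (f ∘ g ∘ h)(1) = 7.

7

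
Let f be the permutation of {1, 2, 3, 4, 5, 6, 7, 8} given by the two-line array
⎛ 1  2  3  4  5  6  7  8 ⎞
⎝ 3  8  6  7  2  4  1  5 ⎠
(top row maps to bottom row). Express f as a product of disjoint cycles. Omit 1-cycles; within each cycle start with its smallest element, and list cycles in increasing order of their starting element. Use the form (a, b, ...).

Start at 1 and follow images: 1 → 3 → 6 → 4 → 7 → 1, giving the cycle (1, 3, 6, 4, 7).
Continuing from each remaining unvisited element yields (1, 3, 6, 4, 7)(2, 8, 5).

(1, 3, 6, 4, 7)(2, 8, 5)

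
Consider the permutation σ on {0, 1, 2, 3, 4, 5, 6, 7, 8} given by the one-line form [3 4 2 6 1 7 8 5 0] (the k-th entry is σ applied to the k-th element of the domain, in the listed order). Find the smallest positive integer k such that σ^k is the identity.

4

Decomposing into disjoint cycles gives cycle lengths 4, 2, 2, 1.
Since disjoint cycles commute, ord(σ) = lcm(4, 2, 2) = 4.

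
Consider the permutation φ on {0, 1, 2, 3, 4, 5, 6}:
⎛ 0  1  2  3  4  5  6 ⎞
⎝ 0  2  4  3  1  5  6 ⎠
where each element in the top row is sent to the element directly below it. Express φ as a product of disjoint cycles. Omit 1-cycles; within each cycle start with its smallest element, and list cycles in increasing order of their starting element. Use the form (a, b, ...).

From 1: 1 → 2 → 4 → 1, closing the cycle (1, 2, 4).
Repeating from the next unused element and collecting all non-trivial cycles gives (1, 2, 4).

(1, 2, 4)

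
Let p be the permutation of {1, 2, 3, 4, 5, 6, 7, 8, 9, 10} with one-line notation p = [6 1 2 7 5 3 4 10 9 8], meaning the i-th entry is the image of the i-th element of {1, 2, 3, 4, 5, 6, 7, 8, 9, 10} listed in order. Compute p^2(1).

Tracing 1 → 6 → … returns to 1 after 4 steps, so 1 lies in a 4-cycle (1 6 3 2).
Stepping 2 places around the cycle: 1 → 6 → 3.

3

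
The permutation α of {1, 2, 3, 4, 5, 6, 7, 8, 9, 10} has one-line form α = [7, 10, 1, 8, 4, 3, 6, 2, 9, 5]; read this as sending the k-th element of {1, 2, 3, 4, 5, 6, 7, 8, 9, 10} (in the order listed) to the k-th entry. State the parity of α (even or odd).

In disjoint-cycle form the cycle lengths are 5, 4, 1.
A cycle of length ℓ contributes ℓ−1 transpositions, so α is a product of 4 + 3 = 7 transpositions — odd.

odd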